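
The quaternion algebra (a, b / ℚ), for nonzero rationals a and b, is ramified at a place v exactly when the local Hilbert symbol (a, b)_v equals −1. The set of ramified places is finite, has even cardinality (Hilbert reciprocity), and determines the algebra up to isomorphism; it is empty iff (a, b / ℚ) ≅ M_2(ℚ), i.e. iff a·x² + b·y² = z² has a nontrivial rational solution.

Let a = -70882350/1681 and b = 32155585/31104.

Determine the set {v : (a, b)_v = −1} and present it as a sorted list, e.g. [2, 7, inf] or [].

(a, b) ≡ (-7854, 2310) mod (ℚ^×)²; places V = {2, 3, 5, 7, 11, 17, 19, 41, ∞}.
(a,b)_∞: sgn(-7854)=−, sgn(2310)=+, so +1.
(a,b)_5: α=2, u≡1; β=1, v≡3 (mod 5); (1|5)=+1, (3|5)=-1; sign (−1)^0·+1^1·-1^2 = +1.
(a,b)_17: α=1, u≡14; β=4, v≡1 (mod 17); (14|17)=-1, (1|17)=+1; sign (−1)^0·-1^4·+1^1 = +1.
(a,b)_7: α=1, u≡3; β=1, v≡1 (mod 7); (3|7)=-1, (1|7)=+1; sign (−1)^1·-1^1·+1^1 = +1.
(a,b)_19: α=2, u≡8; β=0, v≡4 (mod 19); (8|19)=-1, (4|19)=+1; sign (−1)^0·-1^0·+1^2 = +1.
(a,b)_2: α=1, β=-7; u≡1, v≡3 (mod 8); ε(u)ε(v)=0·1, αω(v)=1·1, βω(u)=-7·0; sum ≡ 1  ⇒  -1.
(a,b)_3: α=1, u≡1; β=-5, v≡2 (mod 3); (1|3)=+1, (2|3)=-1; sign (−1)^1·+1^-5·-1^1 = +1.
(a,b)_11: α=1, u≡3; β=1, v≡1 (mod 11); (3|11)=+1, (1|11)=+1; sign (−1)^1·+1^1·+1^1 = -1.
(a,b)_41: α=-2, u≡8; β=0, v≡34 (mod 41); (8|41)=+1, (34|41)=-1; sign (−1)^0·+1^0·-1^-2 = +1.
(-7854, 2310 / ℚ) ramifies at {2, 11}: a division algebra.

[2, 11]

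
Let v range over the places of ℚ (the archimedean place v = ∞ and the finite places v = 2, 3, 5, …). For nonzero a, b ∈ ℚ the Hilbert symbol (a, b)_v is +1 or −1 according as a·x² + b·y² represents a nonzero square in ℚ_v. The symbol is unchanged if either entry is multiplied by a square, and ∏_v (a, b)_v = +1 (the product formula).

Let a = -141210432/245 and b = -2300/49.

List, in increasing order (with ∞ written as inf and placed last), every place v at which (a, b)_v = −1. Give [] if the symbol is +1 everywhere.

(a, b) ≡ (-1225785, -23) mod (ℚ^×)²; places V = {2, 3, 5, 7, 11, 17, 19, 23, ∞}.
(a,b)_23: α=1, u≡7; β=1, v≡5 (mod 23); (7|23)=-1, (5|23)=-1; sign (−1)^1·-1^1·-1^1 = -1.
(a,b)_17: α=1, u≡16; β=0, v≡11 (mod 17); (16|17)=+1, (11|17)=-1; sign (−1)^0·+1^0·-1^1 = -1.
(a,b)_19: α=1, u≡6; β=0, v≡12 (mod 19); (6|19)=+1, (12|19)=-1; sign (−1)^0·+1^0·-1^1 = -1.
(a,b)_11: α=1, u≡6; β=0, v≡2 (mod 11); (6|11)=-1, (2|11)=-1; sign (−1)^0·-1^0·-1^1 = -1.
(a,b)_∞: sgn(-1225785)=−, sgn(-23)=−, so -1.
(a,b)_2: α=6, β=2; u≡7, v≡1 (mod 8); ε(u)ε(v)=1·0, αω(v)=6·0, βω(u)=2·0; sum ≡ 0  ⇒  +1.
(a,b)_7: α=-2, u≡3; β=-2, v≡3 (mod 7); (3|7)=-1, (3|7)=-1; sign (−1)^0·-1^-2·-1^-2 = +1.
(a,b)_3: α=3, u≡2; β=0, v≡1 (mod 3); (2|3)=-1, (1|3)=+1; sign (−1)^0·-1^0·+1^3 = +1.
(a,b)_5: α=-1, u≡2; β=2, v≡2 (mod 5); (2|5)=-1, (2|5)=-1; sign (−1)^0·-1^2·-1^-1 = -1.
Ram(-1225785, -23) = {5, 11, 17, 19, 23, ∞}; no ℚ_5-point on the conic.

[5, 11, 17, 19, 23, inf]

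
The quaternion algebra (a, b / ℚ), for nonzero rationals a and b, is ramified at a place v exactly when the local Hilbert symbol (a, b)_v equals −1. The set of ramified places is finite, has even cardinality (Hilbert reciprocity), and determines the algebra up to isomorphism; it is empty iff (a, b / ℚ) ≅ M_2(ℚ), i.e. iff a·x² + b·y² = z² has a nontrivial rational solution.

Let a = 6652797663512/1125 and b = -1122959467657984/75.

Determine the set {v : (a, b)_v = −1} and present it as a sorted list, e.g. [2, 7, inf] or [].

[2, 5]

(a, b) ≡ (190, -57) mod (ℚ^×)²; places V = {2, 3, 5, 7, 11, 13, 19, ∞}.
(a,b)_7: α=2, u≡2; β=0, v≡6 (mod 7); (2|7)=+1, (6|7)=-1; sign (−1)^0·+1^0·-1^2 = +1.
(a,b)_3: α=-2, u≡1; β=-1, v≡2 (mod 3); (1|3)=+1, (2|3)=-1; sign (−1)^0·+1^-1·-1^-2 = +1.
(a,b)_13: α=2, u≡5; β=0, v≡7 (mod 13); (5|13)=-1, (7|13)=-1; sign (−1)^0·-1^0·-1^2 = +1.
(a,b)_∞: sgn(190)=+, sgn(-57)=−, so +1.
(a,b)_5: α=-3, u≡3; β=-2, v≡2 (mod 5); (3|5)=-1, (2|5)=-1; sign (−1)^0·-1^-2·-1^-3 = -1.
(a,b)_2: α=3, β=8; u≡7, v≡7 (mod 8); ε(u)ε(v)=1·1, αω(v)=3·0, βω(u)=8·0; sum ≡ 1  ⇒  -1.
(a,b)_19: α=3, u≡10; β=5, v≡9 (mod 19); (10|19)=-1, (9|19)=+1; sign (−1)^1·-1^5·+1^3 = +1.
(a,b)_11: α=4, u≡1; β=6, v≡4 (mod 11); (1|11)=+1, (4|11)=+1; sign (−1)^0·+1^6·+1^4 = +1.
|Ram(190, -57)| = 2, even; anisotropic at {2, 5}.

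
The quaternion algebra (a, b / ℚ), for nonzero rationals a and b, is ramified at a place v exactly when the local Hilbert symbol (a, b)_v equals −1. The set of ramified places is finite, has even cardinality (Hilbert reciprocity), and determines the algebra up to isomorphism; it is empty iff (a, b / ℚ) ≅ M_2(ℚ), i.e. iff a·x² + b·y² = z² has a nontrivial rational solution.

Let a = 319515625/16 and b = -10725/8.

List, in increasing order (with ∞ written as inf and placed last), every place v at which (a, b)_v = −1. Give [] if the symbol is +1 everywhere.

(a, b) ≡ (1, -858) mod (ℚ^×)²; places V = {2, 3, 5, 11, 13, ∞}.
(a,b)_5: α=6, u≡4; β=2, v≡2 (mod 5); (4|5)=+1, (2|5)=-1; sign (−1)^0·+1^2·-1^6 = +1.
(a,b)_2: α=-4, β=-3; u≡1, v≡3 (mod 8); ε(u)ε(v)=0·1, αω(v)=-4·1, βω(u)=-3·0; sum ≡ 0  ⇒  +1.
(a,b)_3: α=0, u≡1; β=1, v≡2 (mod 3); (1|3)=+1, (2|3)=-1; sign (−1)^0·+1^1·-1^0 = +1.
(a,b)_∞: sgn(1)=+, sgn(-858)=−, so +1.
(a,b)_11: α=2, u≡4; β=1, v≡6 (mod 11); (4|11)=+1, (6|11)=-1; sign (−1)^0·+1^1·-1^2 = +1.
(a,b)_13: α=2, u≡3; β=1, v≡9 (mod 13); (3|13)=+1, (9|13)=+1; sign (−1)^0·+1^1·+1^2 = +1.
Ram(a, b) = ∅: the form 1·x² + -858·y² − z² is isotropic over every ℚ_v, so by Hasse–Minkowski it is isotropic over ℚ.

[]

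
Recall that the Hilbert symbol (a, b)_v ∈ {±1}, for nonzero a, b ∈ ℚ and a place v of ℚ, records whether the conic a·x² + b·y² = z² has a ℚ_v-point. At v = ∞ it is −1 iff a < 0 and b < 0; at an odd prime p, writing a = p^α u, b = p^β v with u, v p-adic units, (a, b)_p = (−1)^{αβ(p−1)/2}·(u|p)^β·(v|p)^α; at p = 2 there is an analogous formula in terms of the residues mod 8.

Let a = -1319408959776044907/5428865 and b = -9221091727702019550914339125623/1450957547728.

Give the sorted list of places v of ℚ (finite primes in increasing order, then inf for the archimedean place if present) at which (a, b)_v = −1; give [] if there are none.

[13, 19, 29, inf]

Mod squares: a ≡ -195, b ≡ -236379. Check v ∈ {∞, 2, 3, 5, 7, 11, 13, 17, 19, 29}.
v=∞: -195 < 0 and -236379 < 0  ⇒  (a,b)_∞ = -1.
v=13: a=13^-1·(≡6), b=13^-1·(≡12) mod 13; (6|13)=-1, (12|13)=+1; (−1)^{-1·-1·6}·(-1)^-1·(+1)^-1 = -1.
v=2: v_2(a)=0, v_2(b)=-4; units ≡ 5, 5 (mod 8); ε·ε+αω+βω = 0·0+0·1+-4·1 ≡ 0  ⇒  (a,b)_2 = +1.
v=29: a=29^4·(≡2), b=29^5·(≡15) mod 29; (2|29)=-1, (15|29)=-1; (−1)^{4·5·14}·(-1)^5·(-1)^4 = -1.
v=7: a=7^6·(≡1), b=7^12·(≡2) mod 7; (1|7)=+1, (2|7)=+1; (−1)^{6·12·3}·(+1)^12·(+1)^6 = +1.
v=11: a=11^4·(≡3), b=11^7·(≡9) mod 11; (3|11)=+1, (9|11)=+1; (−1)^{4·7·5}·(+1)^7·(+1)^4 = +1.
v=3: a=3^1·(≡1), b=3^5·(≡2) mod 3; (1|3)=+1, (2|3)=-1; (−1)^{1·5·1}·(+1)^5·(-1)^1 = +1.
v=19: a=19^2·(≡13), b=19^3·(≡17) mod 19; (13|19)=-1, (17|19)=+1; (−1)^{2·3·9}·(-1)^3·(+1)^2 = -1.
v=5: a=5^-1·(≡1), b=5^0·(≡4) mod 5; (1|5)=+1, (4|5)=+1; (−1)^{-1·0·2}·(+1)^0·(+1)^-1 = +1.
v=17: a=17^-4·(≡2), b=17^-8·(≡3) mod 17; (2|17)=+1, (3|17)=-1; (−1)^{-4·-8·8}·(+1)^-8·(-1)^-4 = +1.
|Ram(-195, -236379)| = 4, even; anisotropic at {13, 19, 29, ∞}.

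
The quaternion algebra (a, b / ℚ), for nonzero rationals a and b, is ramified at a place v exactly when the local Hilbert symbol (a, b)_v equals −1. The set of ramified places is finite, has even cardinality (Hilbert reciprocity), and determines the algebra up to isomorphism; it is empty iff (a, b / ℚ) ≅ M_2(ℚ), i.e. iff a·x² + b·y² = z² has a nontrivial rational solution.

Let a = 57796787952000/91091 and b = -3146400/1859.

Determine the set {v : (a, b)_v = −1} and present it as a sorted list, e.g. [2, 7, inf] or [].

Mod squares: a ≡ 1030370, b ≡ -9614. Check v ∈ {∞, 2, 3, 5, 7, 11, 13, 17, 19, 23, 29}.
v=19: a=19^1·(≡16), b=19^1·(≡5) mod 19; (16|19)=+1, (5|19)=+1; (−1)^{1·1·9}·(+1)^1·(+1)^1 = -1.
v=11: a=11^-1·(≡1), b=11^-1·(≡10) mod 11; (1|11)=+1, (10|11)=-1; (−1)^{-1·-1·5}·(+1)^-1·(-1)^-1 = +1.
v=23: a=23^2·(≡18), b=23^1·(≡22) mod 23; (18|23)=+1, (22|23)=-1; (−1)^{2·1·11}·(+1)^1·(-1)^2 = +1.
v=3: a=3^6·(≡2), b=3^2·(≡1) mod 3; (2|3)=-1, (1|3)=+1; (−1)^{6·2·1}·(-1)^2·(+1)^6 = +1.
v=7: a=7^-2·(≡5), b=7^0·(≡4) mod 7; (5|7)=-1, (4|7)=+1; (−1)^{-2·0·3}·(-1)^0·(+1)^-2 = +1.
v=∞: 1030370 > 0 and -9614 < 0  ⇒  (a,b)_∞ = +1.
v=2: v_2(a)=7, v_2(b)=5; units ≡ 1, 1 (mod 8); ε·ε+αω+βω = 0·0+7·0+5·0 ≡ 0  ⇒  (a,b)_2 = +1.
v=29: a=29^1·(≡16), b=29^0·(≡14) mod 29; (16|29)=+1, (14|29)=-1; (−1)^{1·0·14}·(+1)^0·(-1)^1 = -1.
v=13: a=13^-2·(≡1), b=13^-2·(≡5) mod 13; (1|13)=+1, (5|13)=-1; (−1)^{-2·-2·6}·(+1)^-2·(-1)^-2 = +1.
v=5: a=5^3·(≡1), b=5^2·(≡1) mod 5; (1|5)=+1, (1|5)=+1; (−1)^{3·2·2}·(+1)^2·(+1)^3 = +1.
v=17: a=17^1·(≡7), b=17^0·(≡16) mod 17; (7|17)=-1, (16|17)=+1; (−1)^{1·0·8}·(-1)^0·(+1)^1 = +1.
|Ram(1030370, -9614)| = 2, even; anisotropic at {19, 29}.

[19, 29]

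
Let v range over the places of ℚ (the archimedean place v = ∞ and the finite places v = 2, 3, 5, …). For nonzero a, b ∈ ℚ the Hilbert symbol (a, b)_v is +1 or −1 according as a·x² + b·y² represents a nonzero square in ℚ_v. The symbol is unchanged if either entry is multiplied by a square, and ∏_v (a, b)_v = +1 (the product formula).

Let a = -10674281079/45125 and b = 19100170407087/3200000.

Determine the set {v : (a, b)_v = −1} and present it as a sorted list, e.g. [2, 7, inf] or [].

Mod squares: a ≡ -595, b ≡ 19635. Check v ∈ {∞, 2, 3, 5, 7, 11, 17, 19, 41}.
v=3: a=3^2·(≡2), b=3^11·(≡2) mod 3; (2|3)=-1, (2|3)=-1; (−1)^{2·11·1}·(-1)^11·(-1)^2 = -1.
v=∞: -595 < 0 and 19635 > 0  ⇒  (a,b)_∞ = +1.
v=7: a=7^3·(≡3), b=7^3·(≡3) mod 7; (3|7)=-1, (3|7)=-1; (−1)^{3·3·3}·(-1)^3·(-1)^3 = -1.
v=19: a=19^-2·(≡15), b=19^0·(≡15) mod 19; (15|19)=-1, (15|19)=-1; (−1)^{-2·0·9}·(-1)^0·(-1)^-2 = +1.
v=2: v_2(a)=0, v_2(b)=-10; units ≡ 5, 3 (mod 8); ε·ε+αω+βω = 0·1+0·1+-10·1 ≡ 0  ⇒  (a,b)_2 = +1.
v=5: a=5^-3·(≡1), b=5^-5·(≡3) mod 5; (1|5)=+1, (3|5)=-1; (−1)^{-3·-5·2}·(+1)^-5·(-1)^-3 = -1.
v=41: a=41^2·(≡36), b=41^2·(≡31) mod 41; (36|41)=+1, (31|41)=+1; (−1)^{2·2·20}·(+1)^2·(+1)^2 = +1.
v=17: a=17^1·(≡13), b=17^1·(≡13) mod 17; (13|17)=+1, (13|17)=+1; (−1)^{1·1·8}·(+1)^1·(+1)^1 = +1.
v=11: a=11^2·(≡6), b=11^1·(≡5) mod 11; (6|11)=-1, (5|11)=+1; (−1)^{2·1·5}·(-1)^1·(+1)^2 = -1.
(-595, 19635 / ℚ) ramifies at {3, 5, 7, 11}: a division algebra.

[3, 5, 7, 11]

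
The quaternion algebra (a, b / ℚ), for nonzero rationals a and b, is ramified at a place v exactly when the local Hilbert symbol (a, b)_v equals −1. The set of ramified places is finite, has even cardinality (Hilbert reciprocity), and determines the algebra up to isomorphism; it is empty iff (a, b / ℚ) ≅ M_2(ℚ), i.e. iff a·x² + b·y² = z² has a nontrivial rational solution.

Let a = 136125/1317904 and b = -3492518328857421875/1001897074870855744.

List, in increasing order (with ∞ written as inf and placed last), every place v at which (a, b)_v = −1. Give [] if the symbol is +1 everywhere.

Mod squares: a ≡ 5, b ≡ -323. Check v ∈ {∞, 2, 3, 5, 7, 11, 17, 19, 31, 41}.
v=31: a=31^0·(≡4), b=31^-2·(≡5) mod 31; (4|31)=+1, (5|31)=+1; (−1)^{0·-2·15}·(+1)^-2·(+1)^0 = +1.
v=5: a=5^3·(≡1), b=5^14·(≡3) mod 5; (1|5)=+1, (3|5)=-1; (−1)^{3·14·2}·(+1)^14·(-1)^3 = -1.
v=2: v_2(a)=-4, v_2(b)=-6; units ≡ 5, 5 (mod 8); ε·ε+αω+βω = 0·0+-4·1+-6·1 ≡ 0  ⇒  (a,b)_2 = +1.
v=∞: 5 > 0 and -323 < 0  ⇒  (a,b)_∞ = +1.
v=3: a=3^2·(≡2), b=3^0·(≡1) mod 3; (2|3)=-1, (1|3)=+1; (−1)^{2·0·1}·(-1)^0·(+1)^2 = +1.
v=11: a=11^2·(≡5), b=11^6·(≡7) mod 11; (5|11)=+1, (7|11)=-1; (−1)^{2·6·5}·(+1)^6·(-1)^2 = +1.
v=7: a=7^-2·(≡5), b=7^-8·(≡5) mod 7; (5|7)=-1, (5|7)=-1; (−1)^{-2·-8·3}·(-1)^-8·(-1)^-2 = +1.
v=19: a=19^0·(≡4), b=19^1·(≡10) mod 19; (4|19)=+1, (10|19)=-1; (−1)^{0·1·9}·(+1)^1·(-1)^0 = +1.
v=17: a=17^0·(≡7), b=17^1·(≡4) mod 17; (7|17)=-1, (4|17)=+1; (−1)^{0·1·8}·(-1)^1·(+1)^0 = -1.
v=41: a=41^-2·(≡1), b=41^-4·(≡16) mod 41; (1|41)=+1, (16|41)=+1; (−1)^{-2·-4·20}·(+1)^-4·(+1)^-2 = +1.
(5, -323 / ℚ) ramifies at {5, 17}: a division algebra.

[5, 17]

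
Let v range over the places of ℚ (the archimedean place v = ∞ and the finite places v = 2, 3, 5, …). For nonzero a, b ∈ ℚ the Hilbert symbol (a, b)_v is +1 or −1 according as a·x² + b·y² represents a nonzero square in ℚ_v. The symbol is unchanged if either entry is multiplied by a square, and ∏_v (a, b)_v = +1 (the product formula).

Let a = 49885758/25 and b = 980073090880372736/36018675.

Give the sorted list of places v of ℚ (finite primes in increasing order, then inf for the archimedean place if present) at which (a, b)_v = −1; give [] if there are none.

[3, 31]

Mod squares: a ≡ 62, b ≡ 2418. Check v ∈ {∞, 2, 3, 5, 7, 11, 13, 23, 31}.
v=5: a=5^-2·(≡3), b=5^-2·(≡3) mod 5; (3|5)=-1, (3|5)=-1; (−1)^{-2·-2·2}·(-1)^-2·(-1)^-2 = +1.
v=23: a=23^2·(≡1), b=23^0·(≡3) mod 23; (1|23)=+1, (3|23)=+1; (−1)^{2·0·11}·(+1)^0·(+1)^2 = +1.
v=2: v_2(a)=1, v_2(b)=19; units ≡ 7, 1 (mod 8); ε·ε+αω+βω = 1·0+1·0+19·0 ≡ 0  ⇒  (a,b)_2 = +1.
v=11: a=11^0·(≡7), b=11^-2·(≡4) mod 11; (7|11)=-1, (4|11)=+1; (−1)^{0·-2·5}·(-1)^-2·(+1)^0 = +1.
v=3: a=3^2·(≡2), b=3^-5·(≡2) mod 3; (2|3)=-1, (2|3)=-1; (−1)^{2·-5·1}·(-1)^-5·(-1)^2 = -1.
v=7: a=7^0·(≡5), b=7^-2·(≡6) mod 7; (5|7)=-1, (6|7)=-1; (−1)^{0·-2·3}·(-1)^-2·(-1)^0 = +1.
v=∞: 62 > 0 and 2418 > 0  ⇒  (a,b)_∞ = +1.
v=13: a=13^2·(≡9), b=13^7·(≡9) mod 13; (9|13)=+1, (9|13)=+1; (−1)^{2·7·6}·(+1)^7·(+1)^2 = +1.
v=31: a=31^1·(≡9), b=31^3·(≡18) mod 31; (9|31)=+1, (18|31)=+1; (−1)^{1·3·15}·(+1)^3·(+1)^1 = -1.
(62, 2418 / ℚ) ramifies at {3, 31}: a division algebra.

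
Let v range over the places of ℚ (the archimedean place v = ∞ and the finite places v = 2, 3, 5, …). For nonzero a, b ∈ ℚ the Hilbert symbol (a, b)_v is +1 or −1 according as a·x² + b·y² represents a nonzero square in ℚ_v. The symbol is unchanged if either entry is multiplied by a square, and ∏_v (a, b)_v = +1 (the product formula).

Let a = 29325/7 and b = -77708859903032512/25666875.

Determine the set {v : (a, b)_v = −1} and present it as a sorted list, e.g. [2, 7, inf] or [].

Mod squares: a ≡ 8211, b ≡ -561. Check v ∈ {∞, 2, 3, 5, 7, 11, 13, 17, 19, 23}.
v=5: a=5^2·(≡4), b=5^-4·(≡4) mod 5; (4|5)=+1, (4|5)=+1; (−1)^{2·-4·2}·(+1)^-4·(+1)^2 = +1.
v=23: a=23^1·(≡8), b=23^2·(≡7) mod 23; (8|23)=+1, (7|23)=-1; (−1)^{1·2·11}·(+1)^2·(-1)^1 = -1.
v=7: a=7^-1·(≡2), b=7^6·(≡5) mod 7; (2|7)=+1, (5|7)=-1; (−1)^{-1·6·3}·(+1)^6·(-1)^-1 = -1.
v=2: v_2(a)=0, v_2(b)=6; units ≡ 3, 7 (mod 8); ε·ε+αω+βω = 1·1+0·0+6·1 ≡ 1  ⇒  (a,b)_2 = -1.
v=11: a=11^0·(≡3), b=11^1·(≡3) mod 11; (3|11)=+1, (3|11)=+1; (−1)^{0·1·5}·(+1)^1·(+1)^0 = +1.
v=17: a=17^1·(≡6), b=17^3·(≡2) mod 17; (6|17)=-1, (2|17)=+1; (−1)^{1·3·8}·(-1)^3·(+1)^1 = -1.
v=19: a=19^0·(≡12), b=19^2·(≡11) mod 19; (12|19)=-1, (11|19)=+1; (−1)^{0·2·9}·(-1)^2·(+1)^0 = +1.
v=13: a=13^0·(≡7), b=13^-2·(≡6) mod 13; (7|13)=-1, (6|13)=-1; (−1)^{0·-2·6}·(-1)^-2·(-1)^0 = +1.
v=∞: 8211 > 0 and -561 < 0  ⇒  (a,b)_∞ = +1.
v=3: a=3^1·(≡1), b=3^-5·(≡2) mod 3; (1|3)=+1, (2|3)=-1; (−1)^{1·-5·1}·(+1)^-5·(-1)^1 = +1.
Ram(8211, -561) = {2, 7, 17, 23}; no ℚ_2-point on the conic.

[2, 7, 17, 23]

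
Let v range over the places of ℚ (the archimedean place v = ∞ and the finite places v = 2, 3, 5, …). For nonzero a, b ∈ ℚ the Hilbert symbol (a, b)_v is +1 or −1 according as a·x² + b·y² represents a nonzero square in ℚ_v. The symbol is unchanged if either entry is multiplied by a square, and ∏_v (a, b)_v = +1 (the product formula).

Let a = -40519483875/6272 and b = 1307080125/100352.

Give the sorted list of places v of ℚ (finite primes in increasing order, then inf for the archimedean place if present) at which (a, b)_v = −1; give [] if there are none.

[13, 31]

Mod squares: a ≡ -390, b ≡ 12090. Check v ∈ {∞, 2, 3, 5, 7, 13, 31}.
v=31: a=31^4·(≡30), b=31^3·(≡2) mod 31; (30|31)=-1, (2|31)=+1; (−1)^{4·3·15}·(-1)^3·(+1)^4 = -1.
v=2: v_2(a)=-7, v_2(b)=-11; units ≡ 5, 5 (mod 8); ε·ε+αω+βω = 0·0+-7·1+-11·1 ≡ 0  ⇒  (a,b)_2 = +1.
v=3: a=3^3·(≡2), b=3^3·(≡1) mod 3; (2|3)=-1, (1|3)=+1; (−1)^{3·3·1}·(-1)^3·(+1)^3 = +1.
v=7: a=7^-2·(≡2), b=7^-2·(≡2) mod 7; (2|7)=+1, (2|7)=+1; (−1)^{-2·-2·3}·(+1)^-2·(+1)^-2 = +1.
v=5: a=5^3·(≡2), b=5^3·(≡3) mod 5; (2|5)=-1, (3|5)=-1; (−1)^{3·3·2}·(-1)^3·(-1)^3 = +1.
v=13: a=13^1·(≡3), b=13^1·(≡5) mod 13; (3|13)=+1, (5|13)=-1; (−1)^{1·1·6}·(+1)^1·(-1)^1 = -1.
v=∞: -390 < 0 and 12090 > 0  ⇒  (a,b)_∞ = +1.
Ram(-390, 12090) = {13, 31}; no ℚ_13-point on the conic.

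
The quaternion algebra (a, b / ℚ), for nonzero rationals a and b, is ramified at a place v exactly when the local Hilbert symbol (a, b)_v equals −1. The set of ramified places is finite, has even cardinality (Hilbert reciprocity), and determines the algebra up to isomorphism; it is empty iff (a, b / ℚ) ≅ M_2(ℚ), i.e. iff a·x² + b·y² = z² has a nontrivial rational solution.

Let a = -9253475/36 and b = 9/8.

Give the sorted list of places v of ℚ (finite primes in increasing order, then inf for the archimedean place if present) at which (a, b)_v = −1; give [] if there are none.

(a, b) ≡ (-3059, 2) mod (ℚ^×)²; places V = {2, 3, 5, 7, 11, 19, 23, ∞}.
(a,b)_∞: sgn(-3059)=−, sgn(2)=+, so +1.
(a,b)_11: α=2, u≡10; β=0, v≡8 (mod 11); (10|11)=-1, (8|11)=-1; sign (−1)^0·-1^0·-1^2 = +1.
(a,b)_5: α=2, u≡1; β=0, v≡3 (mod 5); (1|5)=+1, (3|5)=-1; sign (−1)^0·+1^0·-1^2 = +1.
(a,b)_3: α=-2, u≡1; β=2, v≡2 (mod 3); (1|3)=+1, (2|3)=-1; sign (−1)^0·+1^2·-1^-2 = +1.
(a,b)_19: α=1, u≡18; β=0, v≡13 (mod 19); (18|19)=-1, (13|19)=-1; sign (−1)^0·-1^0·-1^1 = -1.
(a,b)_23: α=1, u≡17; β=0, v≡4 (mod 23); (17|23)=-1, (4|23)=+1; sign (−1)^0·-1^0·+1^1 = +1.
(a,b)_7: α=1, u≡4; β=0, v≡2 (mod 7); (4|7)=+1, (2|7)=+1; sign (−1)^0·+1^0·+1^1 = +1.
(a,b)_2: α=-2, β=-3; u≡5, v≡1 (mod 8); ε(u)ε(v)=0·0, αω(v)=-2·0, βω(u)=-3·1; sum ≡ 1  ⇒  -1.
Ram(-3059, 2) = {2, 19}; no ℚ_2-point on the conic.

[2, 19]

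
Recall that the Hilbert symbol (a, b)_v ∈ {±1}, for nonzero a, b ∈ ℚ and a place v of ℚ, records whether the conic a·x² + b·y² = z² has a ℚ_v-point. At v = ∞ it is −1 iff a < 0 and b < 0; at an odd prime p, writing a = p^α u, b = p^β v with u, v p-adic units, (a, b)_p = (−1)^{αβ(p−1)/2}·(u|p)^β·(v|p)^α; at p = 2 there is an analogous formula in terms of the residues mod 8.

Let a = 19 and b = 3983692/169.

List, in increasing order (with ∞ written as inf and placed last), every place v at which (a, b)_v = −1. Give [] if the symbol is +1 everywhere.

[2, 23, 43, 53]

(a, b) ≡ (19, 995923) mod (ℚ^×)²; places V = {2, 13, 19, 23, 43, 53, ∞}.
(a,b)_∞: sgn(19)=+, sgn(995923)=+, so +1.
(a,b)_19: α=1, u≡1; β=1, v≡8 (mod 19); (1|19)=+1, (8|19)=-1; sign (−1)^1·+1^1·-1^1 = +1.
(a,b)_23: α=0, u≡19; β=1, v≡19 (mod 23); (19|23)=-1, (19|23)=-1; sign (−1)^0·-1^1·-1^0 = -1.
(a,b)_53: α=0, u≡19; β=1, v≡1 (mod 53); (19|53)=-1, (1|53)=+1; sign (−1)^0·-1^1·+1^0 = -1.
(a,b)_13: α=0, u≡6; β=-2, v≡11 (mod 13); (6|13)=-1, (11|13)=-1; sign (−1)^0·-1^-2·-1^0 = +1.
(a,b)_2: α=0, β=2; u≡3, v≡3 (mod 8); ε(u)ε(v)=1·1, αω(v)=0·1, βω(u)=2·1; sum ≡ 1  ⇒  -1.
(a,b)_43: α=0, u≡19; β=1, v≡7 (mod 43); (19|43)=-1, (7|43)=-1; sign (−1)^0·-1^1·-1^0 = -1.
|Ram(19, 995923)| = 4, even; anisotropic at {2, 23, 43, 53}.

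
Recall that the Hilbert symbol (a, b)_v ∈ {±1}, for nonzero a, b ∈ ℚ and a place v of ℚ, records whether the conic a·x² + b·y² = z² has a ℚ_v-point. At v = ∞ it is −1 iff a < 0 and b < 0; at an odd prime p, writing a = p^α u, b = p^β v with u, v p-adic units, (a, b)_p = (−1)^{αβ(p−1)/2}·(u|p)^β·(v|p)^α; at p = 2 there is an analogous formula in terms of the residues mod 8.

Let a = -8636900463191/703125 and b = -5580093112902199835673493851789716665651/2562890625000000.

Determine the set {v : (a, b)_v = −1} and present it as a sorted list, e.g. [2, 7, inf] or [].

(a, b) ≡ (-20995, -1431859) mod (ℚ^×)²; places V = {2, 3, 5, 7, 11, 13, 17, 19, 31, 43, ∞}.
(a,b)_∞: sgn(-20995)=−, sgn(-1431859)=−, so -1.
(a,b)_17: α=1, u≡11; β=3, v≡2 (mod 17); (11|17)=-1, (2|17)=+1; sign (−1)^0·-1^3·+1^1 = -1.
(a,b)_43: α=0, u≡3; β=6, v≡31 (mod 43); (3|43)=-1, (31|43)=+1; sign (−1)^0·-1^6·+1^0 = +1.
(a,b)_11: α=2, u≡9; β=3, v≡3 (mod 11); (9|11)=+1, (3|11)=+1; sign (−1)^0·+1^3·+1^2 = +1.
(a,b)_5: α=-7, u≡1; β=-14, v≡1 (mod 5); (1|5)=+1, (1|5)=+1; sign (−1)^0·+1^-14·+1^-7 = +1.
(a,b)_19: α=3, u≡7; β=7, v≡13 (mod 19); (7|19)=+1, (13|19)=-1; sign (−1)^1·+1^7·-1^3 = +1.
(a,b)_3: α=-2, u≡2; β=-8, v≡2 (mod 3); (2|3)=-1, (2|3)=-1; sign (−1)^0·-1^-8·-1^-2 = +1.
(a,b)_2: α=0, β=-6; u≡5, v≡5 (mod 8); ε(u)ε(v)=0·0, αω(v)=0·1, βω(u)=-6·1; sum ≡ 0  ⇒  +1.
(a,b)_31: α=2, u≡26; β=5, v≡5 (mod 31); (26|31)=-1, (5|31)=+1; sign (−1)^0·-1^5·+1^2 = -1.
(a,b)_13: α=1, u≡12; β=3, v≡6 (mod 13); (12|13)=+1, (6|13)=-1; sign (−1)^0·+1^3·-1^1 = -1.
(a,b)_7: α=2, u≡3; β=4, v≡3 (mod 7); (3|7)=-1, (3|7)=-1; sign (−1)^0·-1^4·-1^2 = +1.
Ram(-20995, -1431859) = {13, 17, 31, ∞}; no ℚ_13-point on the conic.

[13, 17, 31, inf]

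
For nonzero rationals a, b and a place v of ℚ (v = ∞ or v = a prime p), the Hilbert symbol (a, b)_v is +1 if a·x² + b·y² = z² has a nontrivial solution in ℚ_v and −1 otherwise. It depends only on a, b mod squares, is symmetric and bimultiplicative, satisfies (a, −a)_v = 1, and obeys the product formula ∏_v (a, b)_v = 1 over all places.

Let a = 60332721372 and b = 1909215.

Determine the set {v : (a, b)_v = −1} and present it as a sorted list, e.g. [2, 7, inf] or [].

Mod squares: a ≡ 87, b ≡ 212135. Check v ∈ {∞, 2, 3, 5, 7, 11, 19, 29}.
v=∞: 87 > 0 and 212135 > 0  ⇒  (a,b)_∞ = +1.
v=19: a=19^2·(≡11), b=19^1·(≡13) mod 19; (11|19)=+1, (13|19)=-1; (−1)^{2·1·9}·(+1)^1·(-1)^2 = +1.
v=29: a=29^1·(≡12), b=29^1·(≡5) mod 29; (12|29)=-1, (5|29)=+1; (−1)^{1·1·14}·(-1)^1·(+1)^1 = -1.
v=5: a=5^0·(≡2), b=5^1·(≡3) mod 5; (2|5)=-1, (3|5)=-1; (−1)^{0·1·2}·(-1)^1·(-1)^0 = -1.
v=7: a=7^2·(≡6), b=7^1·(≡4) mod 7; (6|7)=-1, (4|7)=+1; (−1)^{2·1·3}·(-1)^1·(+1)^2 = -1.
v=2: v_2(a)=2, v_2(b)=0; units ≡ 7, 7 (mod 8); ε·ε+αω+βω = 1·1+2·0+0·0 ≡ 1  ⇒  (a,b)_2 = -1.
v=3: a=3^5·(≡2), b=3^2·(≡2) mod 3; (2|3)=-1, (2|3)=-1; (−1)^{5·2·1}·(-1)^2·(-1)^5 = -1.
v=11: a=11^2·(≡6), b=11^1·(≡7) mod 11; (6|11)=-1, (7|11)=-1; (−1)^{2·1·5}·(-1)^1·(-1)^2 = -1.
Ram(87, 212135) = {2, 3, 5, 7, 11, 29}; no ℚ_2-point on the conic.

[2, 3, 5, 7, 11, 29]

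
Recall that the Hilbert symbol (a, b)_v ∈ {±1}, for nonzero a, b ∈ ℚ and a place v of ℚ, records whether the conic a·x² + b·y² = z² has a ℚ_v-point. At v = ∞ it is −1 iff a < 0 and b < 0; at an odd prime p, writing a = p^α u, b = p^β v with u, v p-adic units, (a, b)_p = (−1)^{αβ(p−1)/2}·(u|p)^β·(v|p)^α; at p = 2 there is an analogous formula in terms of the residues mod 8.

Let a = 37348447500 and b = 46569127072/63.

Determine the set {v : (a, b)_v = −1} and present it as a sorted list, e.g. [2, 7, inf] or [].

[13, 17]

(a, b) ≡ (1659931, 195286) mod (ℚ^×)²; places V = {2, 3, 5, 7, 13, 17, 19, 29, 37, ∞}.
(a,b)_37: α=1, u≡2; β=1, v≡2 (mod 37); (2|37)=-1, (2|37)=-1; sign (−1)^0·-1^1·-1^1 = +1.
(a,b)_5: α=4, u≡1; β=0, v≡4 (mod 5); (1|5)=+1, (4|5)=+1; sign (−1)^0·+1^0·+1^4 = +1.
(a,b)_29: α=1, u≡28; β=1, v≡24 (mod 29); (28|29)=+1, (24|29)=+1; sign (−1)^0·+1^1·+1^1 = +1.
(a,b)_7: α=1, u≡2; β=-1, v≡3 (mod 7); (2|7)=+1, (3|7)=-1; sign (−1)^1·+1^-1·-1^1 = +1.
(a,b)_2: α=2, β=5; u≡3, v≡3 (mod 8); ε(u)ε(v)=1·1, αω(v)=2·1, βω(u)=5·1; sum ≡ 0  ⇒  +1.
(a,b)_19: α=0, u≡3; β=2, v≡7 (mod 19); (3|19)=-1, (7|19)=+1; sign (−1)^0·-1^2·+1^0 = +1.
(a,b)_3: α=2, u≡1; β=-2, v≡1 (mod 3); (1|3)=+1, (1|3)=+1; sign (−1)^0·+1^-2·+1^2 = +1.
(a,b)_∞: sgn(1659931)=+, sgn(195286)=+, so +1.
(a,b)_13: α=1, u≡10; β=1, v≡7 (mod 13); (10|13)=+1, (7|13)=-1; sign (−1)^0·+1^1·-1^1 = -1.
(a,b)_17: α=1, u≡6; β=2, v≡11 (mod 17); (6|17)=-1, (11|17)=-1; sign (−1)^0·-1^2·-1^1 = -1.
(1659931, 195286 / ℚ) ramifies at {13, 17}: a division algebra.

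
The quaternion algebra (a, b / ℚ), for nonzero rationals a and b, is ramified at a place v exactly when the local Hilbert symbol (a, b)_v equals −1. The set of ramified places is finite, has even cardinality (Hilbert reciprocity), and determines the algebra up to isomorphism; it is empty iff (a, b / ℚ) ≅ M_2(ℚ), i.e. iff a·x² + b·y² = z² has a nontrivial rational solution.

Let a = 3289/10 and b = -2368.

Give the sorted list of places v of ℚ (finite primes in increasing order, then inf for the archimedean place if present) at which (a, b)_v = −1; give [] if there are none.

Mod squares: a ≡ 32890, b ≡ -37. Check v ∈ {∞, 2, 5, 11, 13, 23, 37}.
v=5: a=5^-1·(≡2), b=5^0·(≡2) mod 5; (2|5)=-1, (2|5)=-1; (−1)^{-1·0·2}·(-1)^0·(-1)^-1 = -1.
v=2: v_2(a)=-1, v_2(b)=6; units ≡ 5, 3 (mod 8); ε·ε+αω+βω = 0·1+-1·1+6·1 ≡ 1  ⇒  (a,b)_2 = -1.
v=11: a=11^1·(≡9), b=11^0·(≡8) mod 11; (9|11)=+1, (8|11)=-1; (−1)^{1·0·5}·(+1)^0·(-1)^1 = -1.
v=37: a=37^0·(≡7), b=37^1·(≡10) mod 37; (7|37)=+1, (10|37)=+1; (−1)^{0·1·18}·(+1)^1·(+1)^0 = +1.
v=23: a=23^1·(≡12), b=23^0·(≡1) mod 23; (12|23)=+1, (1|23)=+1; (−1)^{1·0·11}·(+1)^0·(+1)^1 = +1.
v=∞: 32890 > 0 and -37 < 0  ⇒  (a,b)_∞ = +1.
v=13: a=13^1·(≡11), b=13^0·(≡11) mod 13; (11|13)=-1, (11|13)=-1; (−1)^{1·0·6}·(-1)^0·(-1)^1 = -1.
Ram(32890, -37) = {2, 5, 11, 13}; no ℚ_2-point on the conic.

[2, 5, 11, 13]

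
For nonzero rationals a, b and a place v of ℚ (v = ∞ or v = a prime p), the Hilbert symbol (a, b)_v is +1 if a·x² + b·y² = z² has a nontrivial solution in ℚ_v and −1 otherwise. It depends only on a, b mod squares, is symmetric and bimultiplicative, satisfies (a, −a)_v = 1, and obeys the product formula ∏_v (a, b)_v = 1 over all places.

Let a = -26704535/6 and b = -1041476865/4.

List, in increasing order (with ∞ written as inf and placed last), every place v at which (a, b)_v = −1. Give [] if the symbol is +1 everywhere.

[2, 11, 13, inf]

(a, b) ≡ (-5610, -36465) mod (ℚ^×)²; places V = {2, 3, 5, 11, 13, 17, ∞}.
(a,b)_5: α=1, u≡3; β=1, v≡3 (mod 5); (3|5)=-1, (3|5)=-1; sign (−1)^0·-1^1·-1^1 = +1.
(a,b)_11: α=1, u≡8; β=1, v≡6 (mod 11); (8|11)=-1, (6|11)=-1; sign (−1)^1·-1^1·-1^1 = -1.
(a,b)_2: α=-1, β=-2; u≡3, v≡7 (mod 8); ε(u)ε(v)=1·1, αω(v)=-1·0, βω(u)=-2·1; sum ≡ 1  ⇒  -1.
(a,b)_13: α=4, u≡11; β=5, v≡4 (mod 13); (11|13)=-1, (4|13)=+1; sign (−1)^0·-1^5·+1^4 = -1.
(a,b)_17: α=1, u≡5; β=1, v≡12 (mod 17); (5|17)=-1, (12|17)=-1; sign (−1)^0·-1^1·-1^1 = +1.
(a,b)_3: α=-1, u≡2; β=1, v≡1 (mod 3); (2|3)=-1, (1|3)=+1; sign (−1)^1·-1^1·+1^-1 = +1.
(a,b)_∞: sgn(-5610)=−, sgn(-36465)=−, so -1.
Ram(-5610, -36465) = {2, 11, 13, ∞}; no ℚ_2-point on the conic.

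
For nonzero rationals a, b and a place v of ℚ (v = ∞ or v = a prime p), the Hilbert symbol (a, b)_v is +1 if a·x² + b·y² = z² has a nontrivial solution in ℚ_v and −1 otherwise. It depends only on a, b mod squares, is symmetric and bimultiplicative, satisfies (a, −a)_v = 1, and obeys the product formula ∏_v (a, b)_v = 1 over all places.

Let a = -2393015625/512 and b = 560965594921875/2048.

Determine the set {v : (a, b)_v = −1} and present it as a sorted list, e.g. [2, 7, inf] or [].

Mod squares: a ≡ -34034, b ≡ 6. Check v ∈ {∞, 2, 3, 5, 7, 11, 13, 17}.
v=5: a=5^6·(≡1), b=5^8·(≡1) mod 5; (1|5)=+1, (1|5)=+1; (−1)^{6·8·2}·(+1)^8·(+1)^6 = +1.
v=17: a=17^1·(≡1), b=17^2·(≡14) mod 17; (1|17)=+1, (14|17)=-1; (−1)^{1·2·8}·(+1)^2·(-1)^1 = -1.
v=11: a=11^1·(≡8), b=11^2·(≡2) mod 11; (8|11)=-1, (2|11)=-1; (−1)^{1·2·5}·(-1)^2·(-1)^1 = -1.
v=2: v_2(a)=-9, v_2(b)=-11; units ≡ 7, 3 (mod 8); ε·ε+αω+βω = 1·1+-9·1+-11·0 ≡ 0  ⇒  (a,b)_2 = +1.
v=7: a=7^1·(≡3), b=7^0·(≡6) mod 7; (3|7)=-1, (6|7)=-1; (−1)^{1·0·3}·(-1)^0·(-1)^1 = -1.
v=13: a=13^1·(≡11), b=13^2·(≡8) mod 13; (11|13)=-1, (8|13)=-1; (−1)^{1·2·6}·(-1)^2·(-1)^1 = -1.
v=∞: -34034 < 0 and 6 > 0  ⇒  (a,b)_∞ = +1.
v=3: a=3^2·(≡1), b=3^5·(≡2) mod 3; (1|3)=+1, (2|3)=-1; (−1)^{2·5·1}·(+1)^5·(-1)^2 = +1.
(-34034, 6 / ℚ) ramifies at {7, 11, 13, 17}: a division algebra.

[7, 11, 13, 17]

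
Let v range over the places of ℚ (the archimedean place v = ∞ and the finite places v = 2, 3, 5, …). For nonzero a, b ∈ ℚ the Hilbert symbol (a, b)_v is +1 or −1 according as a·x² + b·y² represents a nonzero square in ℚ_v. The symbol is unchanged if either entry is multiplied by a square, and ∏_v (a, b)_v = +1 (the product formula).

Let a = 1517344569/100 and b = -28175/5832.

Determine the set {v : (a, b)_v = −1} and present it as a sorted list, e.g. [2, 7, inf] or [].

[13, 23]

Mod squares: a ≡ 18732649, b ≡ -46. Check v ∈ {∞, 2, 3, 5, 7, 13, 23, 31, 43, 47}.
v=7: a=7^0·(≡3), b=7^2·(≡6) mod 7; (3|7)=-1, (6|7)=-1; (−1)^{0·2·3}·(-1)^2·(-1)^0 = +1.
v=31: a=31^1·(≡29), b=31^0·(≡1) mod 31; (29|31)=-1, (1|31)=+1; (−1)^{1·0·15}·(-1)^0·(+1)^1 = +1.
v=47: a=47^1·(≡24), b=47^0·(≡18) mod 47; (24|47)=+1, (18|47)=+1; (−1)^{1·0·23}·(+1)^0·(+1)^1 = +1.
v=3: a=3^4·(≡1), b=3^-6·(≡2) mod 3; (1|3)=+1, (2|3)=-1; (−1)^{4·-6·1}·(+1)^-6·(-1)^4 = +1.
v=∞: 18732649 > 0 and -46 < 0  ⇒  (a,b)_∞ = +1.
v=43: a=43^1·(≡21), b=43^0·(≡6) mod 43; (21|43)=+1, (6|43)=+1; (−1)^{1·0·21}·(+1)^0·(+1)^1 = +1.
v=23: a=23^1·(≡15), b=23^1·(≡19) mod 23; (15|23)=-1, (19|23)=-1; (−1)^{1·1·11}·(-1)^1·(-1)^1 = -1.
v=5: a=5^-2·(≡1), b=5^2·(≡4) mod 5; (1|5)=+1, (4|5)=+1; (−1)^{-2·2·2}·(+1)^2·(+1)^-2 = +1.
v=13: a=13^1·(≡9), b=13^0·(≡6) mod 13; (9|13)=+1, (6|13)=-1; (−1)^{1·0·6}·(+1)^0·(-1)^1 = -1.
v=2: v_2(a)=-2, v_2(b)=-3; units ≡ 1, 1 (mod 8); ε·ε+αω+βω = 0·0+-2·0+-3·0 ≡ 0  ⇒  (a,b)_2 = +1.
|Ram(18732649, -46)| = 2, even; anisotropic at {13, 23}.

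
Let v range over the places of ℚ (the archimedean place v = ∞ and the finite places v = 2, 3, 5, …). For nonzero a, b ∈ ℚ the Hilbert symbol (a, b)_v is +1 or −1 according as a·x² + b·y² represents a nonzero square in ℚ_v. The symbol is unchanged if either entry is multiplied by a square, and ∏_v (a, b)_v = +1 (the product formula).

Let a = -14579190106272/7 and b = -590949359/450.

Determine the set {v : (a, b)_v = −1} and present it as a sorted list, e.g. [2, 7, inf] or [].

(a, b) ≡ (-650790294, -199342) mod (ℚ^×)²; places V = {2, 3, 5, 7, 11, 13, 17, 41, 43, 47, ∞}.
(a,b)_7: α=-1, u≡6; β=2, v≡2 (mod 7); (6|7)=-1, (2|7)=+1; sign (−1)^0·-1^2·+1^-1 = +1.
(a,b)_13: α=0, u≡2; β=1, v≡2 (mod 13); (2|13)=-1, (2|13)=-1; sign (−1)^0·-1^1·-1^0 = -1.
(a,b)_3: α=5, u≡1; β=-2, v≡2 (mod 3); (1|3)=+1, (2|3)=-1; sign (−1)^0·+1^-2·-1^5 = -1.
(a,b)_17: α=1, u≡2; β=1, v≡16 (mod 17); (2|17)=+1, (16|17)=+1; sign (−1)^0·+1^1·+1^1 = +1.
(a,b)_41: α=1, u≡3; β=1, v≡13 (mod 41); (3|41)=-1, (13|41)=-1; sign (−1)^0·-1^1·-1^1 = +1.
(a,b)_∞: sgn(-650790294)=−, sgn(-199342)=−, so -1.
(a,b)_47: α=1, u≡17; β=0, v≡32 (mod 47); (17|47)=+1, (32|47)=+1; sign (−1)^0·+1^0·+1^1 = +1.
(a,b)_43: α=1, u≡14; β=0, v≡10 (mod 43); (14|43)=+1, (10|43)=+1; sign (−1)^0·+1^0·+1^1 = +1.
(a,b)_11: α=3, u≡3; β=3, v≡7 (mod 11); (3|11)=+1, (7|11)=-1; sign (−1)^1·+1^3·-1^3 = +1.
(a,b)_5: α=0, u≡4; β=-2, v≡2 (mod 5); (4|5)=+1, (2|5)=-1; sign (−1)^0·+1^-2·-1^0 = +1.
(a,b)_2: α=5, β=-1; u≡5, v≡1 (mod 8); ε(u)ε(v)=0·0, αω(v)=5·0, βω(u)=-1·1; sum ≡ 1  ⇒  -1.
Ram(-650790294, -199342) = {2, 3, 13, ∞}; no ℚ_2-point on the conic.

[2, 3, 13, inf]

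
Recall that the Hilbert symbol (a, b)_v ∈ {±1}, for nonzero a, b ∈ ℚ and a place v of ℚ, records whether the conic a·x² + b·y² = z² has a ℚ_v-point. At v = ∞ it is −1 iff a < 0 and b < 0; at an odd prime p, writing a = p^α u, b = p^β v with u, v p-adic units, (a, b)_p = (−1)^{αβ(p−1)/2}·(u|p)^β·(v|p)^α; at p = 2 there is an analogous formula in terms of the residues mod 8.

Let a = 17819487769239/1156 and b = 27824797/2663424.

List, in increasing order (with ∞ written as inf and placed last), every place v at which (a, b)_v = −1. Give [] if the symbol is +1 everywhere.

Mod squares: a ≡ 24679, b ≡ 13. Check v ∈ {∞, 2, 3, 7, 11, 13, 17, 19, 23, 29, 37, 53}.
v=23: a=23^1·(≡19), b=23^0·(≡18) mod 23; (19|23)=-1, (18|23)=+1; (−1)^{1·0·11}·(-1)^0·(+1)^1 = +1.
v=53: a=53^2·(≡14), b=53^0·(≡43) mod 53; (14|53)=-1, (43|53)=+1; (−1)^{2·0·26}·(-1)^0·(+1)^2 = +1.
v=3: a=3^2·(≡1), b=3^-2·(≡1) mod 3; (1|3)=+1, (1|3)=+1; (−1)^{2·-2·1}·(+1)^-2·(+1)^2 = +1.
v=11: a=11^0·(≡2), b=11^2·(≡7) mod 11; (2|11)=-1, (7|11)=-1; (−1)^{0·2·5}·(-1)^2·(-1)^0 = +1.
v=∞: 24679 > 0 and 13 > 0  ⇒  (a,b)_∞ = +1.
v=19: a=19^0·(≡4), b=19^2·(≡8) mod 19; (4|19)=+1, (8|19)=-1; (−1)^{0·2·9}·(+1)^2·(-1)^0 = +1.
v=7: a=7^0·(≡2), b=7^2·(≡6) mod 7; (2|7)=+1, (6|7)=-1; (−1)^{0·2·3}·(+1)^2·(-1)^0 = +1.
v=13: a=13^4·(≡7), b=13^1·(≡1) mod 13; (7|13)=-1, (1|13)=+1; (−1)^{4·1·6}·(-1)^1·(+1)^4 = -1.
v=17: a=17^-2·(≡6), b=17^-2·(≡15) mod 17; (6|17)=-1, (15|17)=+1; (−1)^{-2·-2·8}·(-1)^-2·(+1)^-2 = +1.
v=2: v_2(a)=-2, v_2(b)=-10; units ≡ 7, 5 (mod 8); ε·ε+αω+βω = 1·0+-2·1+-10·0 ≡ 0  ⇒  (a,b)_2 = +1.
v=37: a=37^1·(≡9), b=37^0·(≡29) mod 37; (9|37)=+1, (29|37)=-1; (−1)^{1·0·18}·(+1)^0·(-1)^1 = -1.
v=29: a=29^1·(≡17), b=29^0·(≡23) mod 29; (17|29)=-1, (23|29)=+1; (−1)^{1·0·14}·(-1)^0·(+1)^1 = +1.
Ram(24679, 13) = {13, 37}; no ℚ_13-point on the conic.

[13, 37]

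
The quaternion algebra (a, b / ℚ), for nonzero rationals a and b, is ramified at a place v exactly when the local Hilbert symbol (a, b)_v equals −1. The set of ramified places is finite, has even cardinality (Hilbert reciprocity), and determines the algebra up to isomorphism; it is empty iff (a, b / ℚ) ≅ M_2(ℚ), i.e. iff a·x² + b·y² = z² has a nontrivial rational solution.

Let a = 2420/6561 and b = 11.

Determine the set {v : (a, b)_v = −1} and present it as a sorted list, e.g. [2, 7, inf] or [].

[]

Mod squares: a ≡ 5, b ≡ 11. Check v ∈ {∞, 2, 3, 5, 11}.
v=∞: 5 > 0 and 11 > 0  ⇒  (a,b)_∞ = +1.
v=3: a=3^-8·(≡2), b=3^0·(≡2) mod 3; (2|3)=-1, (2|3)=-1; (−1)^{-8·0·1}·(-1)^0·(-1)^-8 = +1.
v=2: v_2(a)=2, v_2(b)=0; units ≡ 5, 3 (mod 8); ε·ε+αω+βω = 0·1+2·1+0·1 ≡ 0  ⇒  (a,b)_2 = +1.
v=5: a=5^1·(≡4), b=5^0·(≡1) mod 5; (4|5)=+1, (1|5)=+1; (−1)^{1·0·2}·(+1)^0·(+1)^1 = +1.
v=11: a=11^2·(≡4), b=11^1·(≡1) mod 11; (4|11)=+1, (1|11)=+1; (−1)^{2·1·5}·(+1)^1·(+1)^2 = +1.
Ram(a, b) = ∅: the form 5·x² + 11·y² − z² is isotropic over every ℚ_v, so by Hasse–Minkowski it is isotropic over ℚ.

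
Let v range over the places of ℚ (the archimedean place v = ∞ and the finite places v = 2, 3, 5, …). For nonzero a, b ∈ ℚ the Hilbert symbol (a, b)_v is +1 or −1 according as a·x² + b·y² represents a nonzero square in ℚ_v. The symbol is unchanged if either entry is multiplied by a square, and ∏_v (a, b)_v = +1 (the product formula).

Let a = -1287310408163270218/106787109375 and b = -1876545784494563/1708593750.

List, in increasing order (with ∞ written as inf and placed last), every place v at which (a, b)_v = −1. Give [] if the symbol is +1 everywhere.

Mod squares: a ≡ -6630, b ≡ -9282. Check v ∈ {∞, 2, 3, 5, 7, 13, 17, 19}.
v=17: a=17^1·(≡15), b=17^1·(≡16) mod 17; (15|17)=+1, (16|17)=+1; (−1)^{1·1·8}·(+1)^1·(+1)^1 = +1.
v=13: a=13^5·(≡4), b=13^5·(≡12) mod 13; (4|13)=+1, (12|13)=+1; (−1)^{5·5·6}·(+1)^5·(+1)^5 = +1.
v=7: a=7^10·(≡5), b=7^7·(≡4) mod 7; (5|7)=-1, (4|7)=+1; (−1)^{10·7·3}·(-1)^7·(+1)^10 = -1.
v=2: v_2(a)=1, v_2(b)=-1; units ≡ 5, 7 (mod 8); ε·ε+αω+βω = 0·1+1·0+-1·1 ≡ 1  ⇒  (a,b)_2 = -1.
v=5: a=5^-11·(≡1), b=5^-8·(≡3) mod 5; (1|5)=+1, (3|5)=-1; (−1)^{-11·-8·2}·(+1)^-8·(-1)^-11 = -1.
v=3: a=3^-7·(≡1), b=3^-7·(≡2) mod 3; (1|3)=+1, (2|3)=-1; (−1)^{-7·-7·1}·(+1)^-7·(-1)^-7 = +1.
v=19: a=19^2·(≡1), b=19^2·(≡17) mod 19; (1|19)=+1, (17|19)=+1; (−1)^{2·2·9}·(+1)^2·(+1)^2 = +1.
v=∞: -6630 < 0 and -9282 < 0  ⇒  (a,b)_∞ = -1.
Ram(-6630, -9282) = {2, 5, 7, ∞}; no ℚ_2-point on the conic.

[2, 5, 7, inf]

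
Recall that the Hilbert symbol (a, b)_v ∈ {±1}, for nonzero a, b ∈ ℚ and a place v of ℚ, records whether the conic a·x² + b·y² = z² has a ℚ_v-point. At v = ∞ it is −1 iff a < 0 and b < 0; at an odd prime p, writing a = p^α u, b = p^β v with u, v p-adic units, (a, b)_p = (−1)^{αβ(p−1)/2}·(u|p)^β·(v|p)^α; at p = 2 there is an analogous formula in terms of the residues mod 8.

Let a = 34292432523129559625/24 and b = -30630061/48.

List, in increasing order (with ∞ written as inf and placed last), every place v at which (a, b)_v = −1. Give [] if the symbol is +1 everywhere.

[5, 43]

(a, b) ≡ (3990, -903) mod (ℚ^×)²; places V = {2, 3, 5, 7, 11, 19, 29, 43, ∞}.
(a,b)_7: α=3, u≡5; β=1, v≡2 (mod 7); (5|7)=-1, (2|7)=+1; sign (−1)^1·-1^1·+1^3 = +1.
(a,b)_11: α=4, u≡6; β=2, v≡6 (mod 11); (6|11)=-1, (6|11)=-1; sign (−1)^0·-1^2·-1^4 = +1.
(a,b)_2: α=-3, β=-4; u≡3, v≡1 (mod 8); ε(u)ε(v)=1·0, αω(v)=-3·0, βω(u)=-4·1; sum ≡ 0  ⇒  +1.
(a,b)_43: α=4, u≡5; β=1, v≡28 (mod 43); (5|43)=-1, (28|43)=-1; sign (−1)^0·-1^1·-1^4 = -1.
(a,b)_29: α=2, u≡8; β=2, v≡20 (mod 29); (8|29)=-1, (20|29)=+1; sign (−1)^0·-1^2·+1^2 = +1.
(a,b)_5: α=3, u≡3; β=0, v≡3 (mod 5); (3|5)=-1, (3|5)=-1; sign (−1)^0·-1^0·-1^3 = -1.
(a,b)_19: α=1, u≡5; β=0, v≡1 (mod 19); (5|19)=+1, (1|19)=+1; sign (−1)^0·+1^0·+1^1 = +1.
(a,b)_∞: sgn(3990)=+, sgn(-903)=−, so +1.
(a,b)_3: α=-1, u≡1; β=-1, v≡2 (mod 3); (1|3)=+1, (2|3)=-1; sign (−1)^1·+1^-1·-1^-1 = +1.
(3990, -903 / ℚ) ramifies at {5, 43}: a division algebra.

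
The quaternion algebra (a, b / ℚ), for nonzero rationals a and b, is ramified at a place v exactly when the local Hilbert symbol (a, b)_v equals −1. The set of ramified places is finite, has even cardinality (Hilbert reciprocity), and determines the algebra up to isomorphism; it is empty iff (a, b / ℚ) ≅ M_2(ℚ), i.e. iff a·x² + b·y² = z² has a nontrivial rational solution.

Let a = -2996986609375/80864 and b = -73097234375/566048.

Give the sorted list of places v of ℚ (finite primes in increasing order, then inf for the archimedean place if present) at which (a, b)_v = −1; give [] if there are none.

[7, inf]

Mod squares: a ≡ -13202, b ≡ -46. Check v ∈ {∞, 2, 5, 7, 11, 19, 23, 41}.
v=∞: -13202 < 0 and -46 < 0  ⇒  (a,b)_∞ = -1.
v=19: a=19^-2·(≡12), b=19^-2·(≡6) mod 19; (12|19)=-1, (6|19)=+1; (−1)^{-2·-2·9}·(-1)^-2·(+1)^-2 = +1.
v=5: a=5^6·(≡3), b=5^6·(≡4) mod 5; (3|5)=-1, (4|5)=+1; (−1)^{6·6·2}·(-1)^6·(+1)^6 = +1.
v=2: v_2(a)=-5, v_2(b)=-5; units ≡ 7, 1 (mod 8); ε·ε+αω+βω = 1·0+-5·0+-5·0 ≡ 0  ⇒  (a,b)_2 = +1.
v=7: a=7^-1·(≡2), b=7^-2·(≡5) mod 7; (2|7)=+1, (5|7)=-1; (−1)^{-1·-2·3}·(+1)^-2·(-1)^-1 = -1.
v=11: a=11^2·(≡1), b=11^2·(≡1) mod 11; (1|11)=+1, (1|11)=+1; (−1)^{2·2·5}·(+1)^2·(+1)^2 = +1.
v=41: a=41^3·(≡29), b=41^2·(≡10) mod 41; (29|41)=-1, (10|41)=+1; (−1)^{3·2·20}·(-1)^2·(+1)^3 = +1.
v=23: a=23^1·(≡18), b=23^1·(≡10) mod 23; (18|23)=+1, (10|23)=-1; (−1)^{1·1·11}·(+1)^1·(-1)^1 = +1.
(-13202, -46 / ℚ) ramifies at {7, ∞}: a division algebra.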